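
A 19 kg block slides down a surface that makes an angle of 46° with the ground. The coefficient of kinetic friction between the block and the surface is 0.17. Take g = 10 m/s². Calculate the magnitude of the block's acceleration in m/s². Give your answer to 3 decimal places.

Resolving the weight along the incline: the component pulling the block down the slope is mg sin 46° = 19 × 10 × 0.7193 = 136.667 N, and the normal force is N = mg cos 46° = 19 × 10 × 0.6947 = 131.993 N.
Kinetic friction acts up the slope with magnitude f = μN = 0.17 × 131.993 = 22.439 N.
Net force along the incline is 136.667 − 22.439 = 114.228 N, so a = 114.228 / 19 = 6.0120 m/s².

6.012 m/s²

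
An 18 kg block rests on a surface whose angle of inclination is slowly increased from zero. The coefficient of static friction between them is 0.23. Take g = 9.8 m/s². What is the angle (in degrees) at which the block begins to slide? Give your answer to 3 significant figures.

13.0°

At the threshold of sliding, static friction is at its maximum μ_s N and exactly balances the weight component along the incline: mg sin θ = μ_s mg cos θ.
Hence tan θ = μ_s = 0.23, so θ = arctan(0.23) = 12.9528°.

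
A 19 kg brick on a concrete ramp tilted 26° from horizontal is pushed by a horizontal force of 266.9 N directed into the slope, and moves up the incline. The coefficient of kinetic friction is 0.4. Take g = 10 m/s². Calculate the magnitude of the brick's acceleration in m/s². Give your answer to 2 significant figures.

The horizontal push has components F cos 26° = 266.9 × 0.8988 = 239.890 N up the incline and F sin 26° = 266.9 × 0.4384 = 117.009 N pressing into the surface.
The normal force is therefore N = mg cos 26° + F sin 26° = 170.772 + 117.009 = 287.781 N, and kinetic friction down the slope is μN = 0.4 × 287.781 = 115.112 N.
Along the incline: F cos 26° − mg sin 26° − μN = ma, so 239.890 − 83.296 − 115.112 = 19 a, giving a = 2.1833 m/s².

2.2 m/s²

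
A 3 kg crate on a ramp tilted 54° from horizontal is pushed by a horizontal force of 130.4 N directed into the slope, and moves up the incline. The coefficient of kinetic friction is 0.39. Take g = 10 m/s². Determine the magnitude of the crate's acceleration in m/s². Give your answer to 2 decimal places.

1.45 m/s²

The horizontal push has components F cos 54° = 130.4 × 0.5878 = 76.649 N up the incline and F sin 54° = 130.4 × 0.8090 = 105.494 N pressing into the surface.
The normal force is therefore N = mg cos 54° + F sin 54° = 17.634 + 105.494 = 123.128 N, and kinetic friction down the slope is μN = 0.39 × 123.128 = 48.020 N.
Along the incline: F cos 54° − mg sin 54° − μN = ma, so 76.649 − 24.270 − 48.020 = 3 a, giving a = 1.4530 m/s².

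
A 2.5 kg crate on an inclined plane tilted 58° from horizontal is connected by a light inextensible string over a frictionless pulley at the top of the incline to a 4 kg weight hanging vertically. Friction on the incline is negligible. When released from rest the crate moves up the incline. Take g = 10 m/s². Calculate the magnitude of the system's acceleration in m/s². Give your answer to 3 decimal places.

2.892 m/s²

For the crate on the incline: the weight component along the slope is m₁g sin 58° = 2.5 × 10 × 0.8480 = 21.200 N and the normal force is N = m₁g cos 58° = 13.248 N.
Newton's second law for the crate (up-slope positive): T − 21.200 = 2.5 a. For the hanging weight (downward positive): 4 × 10 − T = 4 a.
Adding the two equations eliminates T: 18.800 = 6.5 a, so a = 2.8923 m/s².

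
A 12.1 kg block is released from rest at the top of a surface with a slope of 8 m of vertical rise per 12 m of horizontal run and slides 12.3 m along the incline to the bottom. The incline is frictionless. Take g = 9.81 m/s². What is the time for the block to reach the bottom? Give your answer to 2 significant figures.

2.1 s

The weight component along the incline is mg sin 33.69° = 65.843 N and the normal force is N = mg cos 33.69° = 98.765 N.
With no friction, a = g sin 33.69° = 5.4416 m/s².
Starting from rest, L = ½at², so t = √(2L/a) = √(2 × 12.3 / 5.4416) = 2.1262 s.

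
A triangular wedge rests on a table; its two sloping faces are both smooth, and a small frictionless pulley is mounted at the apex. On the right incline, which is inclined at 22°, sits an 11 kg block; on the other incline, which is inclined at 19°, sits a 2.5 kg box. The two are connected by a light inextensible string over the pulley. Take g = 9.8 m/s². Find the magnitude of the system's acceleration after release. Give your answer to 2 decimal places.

2.40 m/s²

Resolve each weight along its own incline: the 11 kg mass has component 11 × 9.8 × sin 22° = 40.383 N down its slope, and the 2.5 kg mass has 2.5 × 9.8 × sin 19° = 7.976 N down its slope.
The 11 kg side's 40.383 N exceeds the other side's 7.976 N, so that mass slides down and the 2.5 kg mass slides up. Taking that direction as positive, Newton's second law for the whole system gives 40.383 − 7.976 = (11 + 2.5) a, so a = 32.407 / 13.5 = 2.4005 m/s².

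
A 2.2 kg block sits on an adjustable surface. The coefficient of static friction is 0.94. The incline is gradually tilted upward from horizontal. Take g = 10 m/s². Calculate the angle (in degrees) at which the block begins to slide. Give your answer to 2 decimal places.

43.23°

At the threshold of sliding, static friction is at its maximum μ_s N and exactly balances the weight component along the incline: mg sin θ = μ_s mg cos θ.
Hence tan θ = μ_s = 0.94, so θ = arctan(0.94) = 43.2285°.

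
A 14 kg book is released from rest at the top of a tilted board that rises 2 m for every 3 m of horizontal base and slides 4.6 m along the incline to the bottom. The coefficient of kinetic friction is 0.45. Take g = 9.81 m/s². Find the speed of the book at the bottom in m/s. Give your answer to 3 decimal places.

The weight component along the incline is mg sin 33.69° = 76.183 N and the normal force is N = mg cos 33.69° = 114.274 N.
Friction up the slope is f = μN = 0.45 × 114.274 = 51.423 N, so the net downslope force is 76.183 − 51.423 = 24.760 N and a = 24.760 / 14 = 1.7686 m/s².
Starting from rest over a distance of 4.6 m, v² = 2aL = 2 × 1.7686 × 4.6 = 16.2711, so v = 4.0337 m/s.

4.034 m/s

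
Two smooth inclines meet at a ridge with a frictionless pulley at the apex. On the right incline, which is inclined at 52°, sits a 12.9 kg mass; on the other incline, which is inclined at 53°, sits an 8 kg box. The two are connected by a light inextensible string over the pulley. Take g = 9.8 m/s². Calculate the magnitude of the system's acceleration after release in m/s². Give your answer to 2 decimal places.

1.77 m/s²

Resolve each weight along its own incline: the 12.9 kg mass has component 12.9 × 9.8 × sin 52° = 99.620 N down its slope, and the 8 kg mass has 8 × 9.8 × sin 53° = 62.613 N down its slope.
The 12.9 kg side's 99.620 N exceeds the other side's 62.613 N, so that mass slides down and the 8 kg mass slides up. Taking that direction as positive, Newton's second law for the whole system gives 99.620 − 62.613 = (12.9 + 8) a, so a = 37.007 / 20.9 = 1.7707 m/s².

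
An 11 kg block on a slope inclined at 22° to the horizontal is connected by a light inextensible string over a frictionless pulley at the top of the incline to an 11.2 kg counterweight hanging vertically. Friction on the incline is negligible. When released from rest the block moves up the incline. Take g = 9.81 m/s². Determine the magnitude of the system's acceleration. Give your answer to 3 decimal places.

For the block on the incline: the weight component along the slope is m₁g sin 22° = 11 × 9.81 × 0.3746 = 40.423 N and the normal force is N = m₁g cos 22° = 100.052 N.
Newton's second law for the block (up-slope positive): T − 40.423 = 11 a. For the hanging counterweight (downward positive): 11.2 × 9.81 − T = 11.2 a.
Adding the two equations eliminates T: 69.449 = 22.2 a, so a = 3.1283 m/s².

3.128 m/s²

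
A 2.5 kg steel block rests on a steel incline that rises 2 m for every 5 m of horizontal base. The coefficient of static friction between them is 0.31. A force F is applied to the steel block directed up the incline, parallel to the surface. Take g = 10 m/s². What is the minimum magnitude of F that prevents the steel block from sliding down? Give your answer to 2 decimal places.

The normal force is N = mg cos 21.80° = 23.212 N. With F at its minimum the steel block is on the verge of sliding down, so static friction is at its maximum μ_s N = 0.31 × 23.212 = 7.196 N and acts up the slope.
Equilibrium along the incline: F + μ_s N = mg sin 21.80°, so F = 9.285 − 7.196 = 2.089 N.

2.09 N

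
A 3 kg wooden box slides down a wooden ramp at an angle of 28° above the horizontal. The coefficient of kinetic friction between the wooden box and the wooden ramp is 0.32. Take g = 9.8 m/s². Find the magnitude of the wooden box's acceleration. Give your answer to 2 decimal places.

1.83 m/s²

Resolving the weight along the incline: the component pulling the wooden box down the slope is mg sin 28° = 3 × 9.8 × 0.4695 = 13.803 N, and the normal force is N = mg cos 28° = 3 × 9.8 × 0.8829 = 25.957 N.
Kinetic friction acts up the slope with magnitude f = μN = 0.32 × 25.957 = 8.306 N.
Net force along the incline is 13.803 − 8.306 = 5.497 N, so a = 5.497 / 3 = 1.8323 m/s².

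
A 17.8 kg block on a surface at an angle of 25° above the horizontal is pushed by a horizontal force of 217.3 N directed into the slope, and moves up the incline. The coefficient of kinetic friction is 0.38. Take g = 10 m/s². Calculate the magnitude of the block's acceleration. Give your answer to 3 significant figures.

The horizontal push has components F cos 25° = 217.3 × 0.9063 = 196.939 N up the incline and F sin 25° = 217.3 × 0.4226 = 91.831 N pressing into the surface.
The normal force is therefore N = mg cos 25° + F sin 25° = 161.321 + 91.831 = 253.152 N, and kinetic friction down the slope is μN = 0.38 × 253.152 = 96.198 N.
Along the incline: F cos 25° − mg sin 25° − μN = ma, so 196.939 − 75.223 − 96.198 = 17.8 a, giving a = 1.4336 m/s².

1.43 m/s²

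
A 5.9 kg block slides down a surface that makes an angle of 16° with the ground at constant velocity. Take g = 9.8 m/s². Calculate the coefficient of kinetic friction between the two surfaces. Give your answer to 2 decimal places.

0.29

At constant velocity the net force along the incline is zero: mg sin 16° = μ mg cos 16°.
So μ = tan 16° = 0.2756 / 0.9613 = 0.2867.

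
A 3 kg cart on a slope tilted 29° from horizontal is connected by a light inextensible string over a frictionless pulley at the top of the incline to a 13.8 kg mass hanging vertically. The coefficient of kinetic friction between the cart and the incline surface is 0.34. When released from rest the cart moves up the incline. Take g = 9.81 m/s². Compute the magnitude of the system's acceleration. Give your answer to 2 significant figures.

6.7 m/s²

For the cart on the incline: the weight component along the slope is m₁g sin 29° = 3 × 9.81 × 0.4848 = 14.268 N and the normal force is N = m₁g cos 29° = 25.740 N.
Kinetic friction opposes the cart's motion up the incline: f = μN = 0.34 × 25.740 = 8.752 N acting down the slope.
Newton's second law for the cart (up-slope positive): T − 14.268 − 8.752 = 3 a. For the hanging mass (downward positive): 13.8 × 9.81 − T = 13.8 a.
Adding the two equations eliminates T: 112.358 = 16.8 a, so a = 6.6880 m/s².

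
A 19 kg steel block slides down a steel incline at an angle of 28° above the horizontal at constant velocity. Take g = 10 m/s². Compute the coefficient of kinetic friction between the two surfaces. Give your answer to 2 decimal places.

0.53

At constant velocity the net force along the incline is zero: mg sin 28° = μ mg cos 28°.
So μ = tan 28° = 0.4695 / 0.8829 = 0.5318.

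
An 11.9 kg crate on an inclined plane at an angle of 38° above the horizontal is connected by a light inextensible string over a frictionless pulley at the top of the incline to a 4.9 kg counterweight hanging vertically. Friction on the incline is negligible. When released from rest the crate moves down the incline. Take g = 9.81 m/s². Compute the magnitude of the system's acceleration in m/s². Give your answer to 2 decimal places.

1.42 m/s²

For the crate on the incline: the weight component along the slope is m₁g sin 38° = 11.9 × 9.81 × 0.6157 = 71.876 N and the normal force is N = m₁g cos 38° = 91.992 N.
Newton's second law for the crate (down-slope positive): 71.876 − T = 11.9 a. For the hanging counterweight (upward positive): T − 4.9 × 9.81 = 4.9 a.
Adding the two equations eliminates T: 23.807 = 16.8 a, so a = 1.4171 m/s².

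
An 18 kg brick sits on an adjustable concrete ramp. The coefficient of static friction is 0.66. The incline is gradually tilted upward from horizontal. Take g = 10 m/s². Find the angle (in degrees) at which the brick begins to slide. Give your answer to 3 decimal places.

33.425°

At the threshold of sliding, static friction is at its maximum μ_s N and exactly balances the weight component along the incline: mg sin θ = μ_s mg cos θ.
Hence tan θ = μ_s = 0.66, so θ = arctan(0.66) = 33.4248°.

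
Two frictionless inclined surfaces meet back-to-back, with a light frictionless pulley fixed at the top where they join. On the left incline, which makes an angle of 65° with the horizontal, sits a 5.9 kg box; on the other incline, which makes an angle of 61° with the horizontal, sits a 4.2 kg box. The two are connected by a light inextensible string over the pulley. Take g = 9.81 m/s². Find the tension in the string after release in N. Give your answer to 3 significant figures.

42.9 N

Resolve each weight along its own incline: the 5.9 kg mass has component 5.9 × 9.81 × sin 65° = 52.456 N down its slope, and the 4.2 kg mass has 4.2 × 9.81 × sin 61° = 36.036 N down its slope.
The 5.9 kg side's 52.456 N exceeds the other side's 36.036 N, so that mass slides down and the 4.2 kg mass slides up. Taking that direction as positive, Newton's second law for the whole system gives 52.456 − 36.036 = (5.9 + 4.2) a, so a = 16.420 / 10.1 = 1.6257 m/s².
For the 4.2 kg mass (up-slope positive): T − 36.036 = 4.2 × 1.6257, so T = 42.864 N.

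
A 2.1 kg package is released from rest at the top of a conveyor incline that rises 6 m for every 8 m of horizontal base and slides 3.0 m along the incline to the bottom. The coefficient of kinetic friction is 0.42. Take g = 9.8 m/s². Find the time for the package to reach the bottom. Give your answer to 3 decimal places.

1.523 s

The weight component along the incline is mg sin 36.87° = 12.348 N and the normal force is N = mg cos 36.87° = 16.464 N.
Friction up the slope is f = μN = 0.42 × 16.464 = 6.915 N, so the net downslope force is 12.348 − 6.915 = 5.433 N and a = 5.433 / 2.1 = 2.5871 m/s².
Starting from rest, L = ½at², so t = √(2L/a) = √(2 × 3.0 / 2.5871) = 1.5229 s.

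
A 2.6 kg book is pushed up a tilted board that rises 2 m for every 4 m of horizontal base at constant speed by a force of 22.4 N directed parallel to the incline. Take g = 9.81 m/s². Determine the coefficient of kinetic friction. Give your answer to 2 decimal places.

0.48

At constant speed ΣF = 0 along the incline. The applied 22.4 N acts up the slope; the weight component mg sin 26.57° = 11.407 N and kinetic friction μN both act down the slope.
So 22.4 = 11.407 + μ × 22.813, giving μ = (22.4 − 11.407) / 22.813 = 0.4819.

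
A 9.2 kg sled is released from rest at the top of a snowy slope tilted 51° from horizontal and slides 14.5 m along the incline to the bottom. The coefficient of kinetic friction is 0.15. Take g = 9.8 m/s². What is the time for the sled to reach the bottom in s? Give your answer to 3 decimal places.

2.082 s

The weight component along the incline is mg sin 51° = 70.067 N and the normal force is N = mg cos 51° = 56.740 N.
Friction up the slope is f = μN = 0.15 × 56.740 = 8.511 N, so the net downslope force is 70.067 − 8.511 = 61.556 N and a = 61.556 / 9.2 = 6.6909 m/s².
Starting from rest, L = ½at², so t = √(2L/a) = √(2 × 14.5 / 6.6909) = 2.0819 s.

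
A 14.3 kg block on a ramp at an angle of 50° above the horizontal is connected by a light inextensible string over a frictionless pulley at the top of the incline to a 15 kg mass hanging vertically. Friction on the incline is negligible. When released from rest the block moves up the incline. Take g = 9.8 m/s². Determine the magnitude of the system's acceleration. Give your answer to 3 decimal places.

For the block on the incline: the weight component along the slope is m₁g sin 50° = 14.3 × 9.8 × 0.7660 = 107.347 N and the normal force is N = m₁g cos 50° = 90.080 N.
Newton's second law for the block (up-slope positive): T − 107.347 = 14.3 a. For the hanging mass (downward positive): 15 × 9.8 − T = 15 a.
Adding the two equations eliminates T: 39.653 = 29.3 a, so a = 1.3533 m/s².

1.353 m/s²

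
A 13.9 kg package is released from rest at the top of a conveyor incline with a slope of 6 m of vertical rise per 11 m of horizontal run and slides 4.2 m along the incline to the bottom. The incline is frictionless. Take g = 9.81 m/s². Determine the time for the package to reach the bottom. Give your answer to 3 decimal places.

The weight component along the incline is mg sin 28.61° = 65.296 N and the normal force is N = mg cos 28.61° = 119.709 N.
With no friction, a = g sin 28.61° = 4.6975 m/s².
Starting from rest, L = ½at², so t = √(2L/a) = √(2 × 4.2 / 4.6975) = 1.3372 s.

1.337 s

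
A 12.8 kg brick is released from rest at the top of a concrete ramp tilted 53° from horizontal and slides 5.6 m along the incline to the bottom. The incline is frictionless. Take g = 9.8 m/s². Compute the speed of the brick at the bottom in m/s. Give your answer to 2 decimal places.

The weight component along the incline is mg sin 53° = 100.181 N and the normal force is N = mg cos 53° = 75.492 N.
With no friction, a = g sin 53° = 7.8266 m/s².
Starting from rest over a distance of 5.6 m, v² = 2aL = 2 × 7.8266 × 5.6 = 87.6579, so v = 9.3626 m/s.

9.36 m/s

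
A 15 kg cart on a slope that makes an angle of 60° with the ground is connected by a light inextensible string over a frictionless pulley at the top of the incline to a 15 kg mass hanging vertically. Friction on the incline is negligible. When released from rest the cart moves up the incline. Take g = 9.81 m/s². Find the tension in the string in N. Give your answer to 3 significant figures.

For the cart on the incline: the weight component along the slope is m₁g sin 60° = 15 × 9.81 × 0.8660 = 127.432 N and the normal force is N = m₁g cos 60° = 73.575 N.
Newton's second law for the cart (up-slope positive): T − 127.432 = 15 a. For the hanging mass (downward positive): 15 × 9.81 − T = 15 a.
Adding the two equations eliminates T: 19.718 = 30 a, so a = 0.6573 m/s².
Then from the hanging mass's equation, T = 15 × (9.81 − 0.6573) = 137.291 N.

137 N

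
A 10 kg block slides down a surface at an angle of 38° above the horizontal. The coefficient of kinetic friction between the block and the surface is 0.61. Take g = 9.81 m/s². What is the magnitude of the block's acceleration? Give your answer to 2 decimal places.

1.32 m/s²

Resolving the weight along the incline: the component pulling the block down the slope is mg sin 38° = 10 × 9.81 × 0.6157 = 60.400 N, and the normal force is N = mg cos 38° = 10 × 9.81 × 0.7880 = 77.303 N.
Kinetic friction acts up the slope with magnitude f = μN = 0.61 × 77.303 = 47.155 N.
Net force along the incline is 60.400 − 47.155 = 13.245 N, so a = 13.245 / 10 = 1.3245 m/s².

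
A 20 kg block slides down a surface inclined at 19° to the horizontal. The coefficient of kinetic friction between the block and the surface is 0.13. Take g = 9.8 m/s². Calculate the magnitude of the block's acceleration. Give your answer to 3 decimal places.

1.986 m/s²

Resolving the weight along the incline: the component pulling the block down the slope is mg sin 19° = 20 × 9.8 × 0.3256 = 63.818 N, and the normal force is N = mg cos 19° = 20 × 9.8 × 0.9455 = 185.318 N.
Kinetic friction acts up the slope with magnitude f = μN = 0.13 × 185.318 = 24.091 N.
Net force along the incline is 63.818 − 24.091 = 39.727 N, so a = 39.727 / 20 = 1.9863 m/s².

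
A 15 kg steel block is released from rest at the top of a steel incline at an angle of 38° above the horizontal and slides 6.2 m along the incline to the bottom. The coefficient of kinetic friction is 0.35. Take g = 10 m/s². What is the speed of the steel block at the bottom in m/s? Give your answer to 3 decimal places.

The weight component along the incline is mg sin 38° = 92.349 N and the normal force is N = mg cos 38° = 118.202 N.
Friction up the slope is f = μN = 0.35 × 118.202 = 41.371 N, so the net downslope force is 92.349 − 41.371 = 50.978 N and a = 50.978 / 15 = 3.3985 m/s².
Starting from rest over a distance of 6.2 m, v² = 2aL = 2 × 3.3985 × 6.2 = 42.1414, so v = 6.4916 m/s.

6.492 m/s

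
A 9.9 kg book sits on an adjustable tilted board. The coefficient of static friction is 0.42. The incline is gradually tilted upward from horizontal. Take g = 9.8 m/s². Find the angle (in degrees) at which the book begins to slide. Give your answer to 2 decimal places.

At the threshold of sliding, static friction is at its maximum μ_s N and exactly balances the weight component along the incline: mg sin θ = μ_s mg cos θ.
Hence tan θ = μ_s = 0.42, so θ = arctan(0.42) = 22.7824°.

22.78°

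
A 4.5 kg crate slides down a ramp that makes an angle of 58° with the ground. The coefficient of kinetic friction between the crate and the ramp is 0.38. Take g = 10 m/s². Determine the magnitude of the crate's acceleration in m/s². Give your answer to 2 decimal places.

Resolving the weight along the incline: the component pulling the crate down the slope is mg sin 58° = 4.5 × 10 × 0.8480 = 38.160 N, and the normal force is N = mg cos 58° = 4.5 × 10 × 0.5299 = 23.846 N.
Kinetic friction acts up the slope with magnitude f = μN = 0.38 × 23.846 = 9.061 N.
Net force along the incline is 38.160 − 9.061 = 29.099 N, so a = 29.099 / 4.5 = 6.4664 m/s².

6.47 m/s²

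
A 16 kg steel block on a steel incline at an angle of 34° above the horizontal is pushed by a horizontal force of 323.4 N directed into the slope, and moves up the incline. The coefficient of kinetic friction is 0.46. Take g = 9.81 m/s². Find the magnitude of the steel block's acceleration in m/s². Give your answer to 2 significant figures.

2.3 m/s²

The horizontal push has components F cos 34° = 323.4 × 0.8290 = 268.099 N up the incline and F sin 34° = 323.4 × 0.5592 = 180.845 N pressing into the surface.
The normal force is therefore N = mg cos 34° + F sin 34° = 130.120 + 180.845 = 310.965 N, and kinetic friction down the slope is μN = 0.46 × 310.965 = 143.044 N.
Along the incline: F cos 34° − mg sin 34° − μN = ma, so 268.099 − 87.772 − 143.044 = 16 a, giving a = 2.3302 m/s².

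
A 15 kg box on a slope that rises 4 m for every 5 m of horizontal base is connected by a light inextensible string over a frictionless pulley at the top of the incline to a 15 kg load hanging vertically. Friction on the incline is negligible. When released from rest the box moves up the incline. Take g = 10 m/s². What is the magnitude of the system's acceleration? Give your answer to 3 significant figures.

1.88 m/s²

For the box on the incline: the weight component along the slope is m₁g sin 38.66° = 15 × 10 × 0.6247 = 93.705 N and the normal force is N = m₁g cos 38.66° = 117.130 N.
Newton's second law for the box (up-slope positive): T − 93.705 = 15 a. For the hanging load (downward positive): 15 × 10 − T = 15 a.
Adding the two equations eliminates T: 56.295 = 30 a, so a = 1.8765 m/s².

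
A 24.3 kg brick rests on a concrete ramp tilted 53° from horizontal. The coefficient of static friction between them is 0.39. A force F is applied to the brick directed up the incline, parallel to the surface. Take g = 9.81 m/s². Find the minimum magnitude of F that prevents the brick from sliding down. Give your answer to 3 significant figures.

134 N

The normal force is N = mg cos 53° = 143.462 N. With F at its minimum the brick is on the verge of sliding down, so static friction is at its maximum μ_s N = 0.39 × 143.462 = 55.950 N and acts up the slope.
Equilibrium along the incline: F + μ_s N = mg sin 53°, so F = 190.381 − 55.950 = 134.431 N.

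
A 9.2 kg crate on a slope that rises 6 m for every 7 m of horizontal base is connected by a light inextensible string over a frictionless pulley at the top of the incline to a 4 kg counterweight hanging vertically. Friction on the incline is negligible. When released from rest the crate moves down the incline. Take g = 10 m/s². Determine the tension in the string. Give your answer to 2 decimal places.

For the crate on the incline: the weight component along the slope is m₁g sin 40.60° = 9.2 × 10 × 0.6508 = 59.874 N and the normal force is N = m₁g cos 40.60° = 69.852 N.
Newton's second law for the crate (down-slope positive): 59.874 − T = 9.2 a. For the hanging counterweight (upward positive): T − 4 × 10 = 4 a.
Adding the two equations eliminates T: 19.874 = 13.2 a, so a = 1.5056 m/s².
Then from the hanging counterweight's equation, T = 4 × (10 + 1.5056) = 46.022 N.

46.02 N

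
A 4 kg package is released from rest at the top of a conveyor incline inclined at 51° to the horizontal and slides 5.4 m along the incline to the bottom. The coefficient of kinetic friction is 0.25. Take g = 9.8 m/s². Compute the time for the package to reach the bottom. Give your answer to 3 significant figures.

The weight component along the incline is mg sin 51° = 30.464 N and the normal force is N = mg cos 51° = 24.669 N.
Friction up the slope is f = μN = 0.25 × 24.669 = 6.167 N, so the net downslope force is 30.464 − 6.167 = 24.297 N and a = 24.297 / 4 = 6.0743 m/s².
Starting from rest, L = ½at², so t = √(2L/a) = √(2 × 5.4 / 6.0743) = 1.3334 s.

1.33 s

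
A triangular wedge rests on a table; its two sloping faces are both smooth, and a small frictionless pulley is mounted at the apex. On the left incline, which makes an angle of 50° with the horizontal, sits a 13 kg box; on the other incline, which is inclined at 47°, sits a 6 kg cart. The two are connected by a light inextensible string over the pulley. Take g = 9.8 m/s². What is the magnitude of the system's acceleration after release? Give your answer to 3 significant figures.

Resolve each weight along its own incline: the 13 kg mass has component 13 × 9.8 × sin 50° = 97.594 N down its slope, and the 6 kg mass has 6 × 9.8 × sin 47° = 43.004 N down its slope.
The 13 kg side's 97.594 N exceeds the other side's 43.004 N, so that mass slides down and the 6 kg mass slides up. Taking that direction as positive, Newton's second law for the whole system gives 97.594 − 43.004 = (13 + 6) a, so a = 54.590 / 19 = 2.8732 m/s².

2.87 m/s²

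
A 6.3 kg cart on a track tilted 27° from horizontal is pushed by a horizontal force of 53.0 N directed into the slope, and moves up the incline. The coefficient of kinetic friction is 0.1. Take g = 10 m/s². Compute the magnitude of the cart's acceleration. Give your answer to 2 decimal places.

1.68 m/s²

The horizontal push has components F cos 27° = 53.0 × 0.8910 = 47.223 N up the incline and F sin 27° = 53.0 × 0.4540 = 24.062 N pressing into the surface.
The normal force is therefore N = mg cos 27° + F sin 27° = 56.133 + 24.062 = 80.195 N, and kinetic friction down the slope is μN = 0.1 × 80.195 = 8.019 N.
Along the incline: F cos 27° − mg sin 27° − μN = ma, so 47.223 − 28.602 − 8.019 = 6.3 a, giving a = 1.6829 m/s².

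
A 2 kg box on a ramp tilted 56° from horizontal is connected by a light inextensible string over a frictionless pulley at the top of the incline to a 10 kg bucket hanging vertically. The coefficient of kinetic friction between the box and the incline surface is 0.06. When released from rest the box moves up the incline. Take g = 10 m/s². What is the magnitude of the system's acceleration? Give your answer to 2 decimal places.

For the box on the incline: the weight component along the slope is m₁g sin 56° = 2 × 10 × 0.8290 = 16.580 N and the normal force is N = m₁g cos 56° = 11.184 N.
Kinetic friction opposes the box's motion up the incline: f = μN = 0.06 × 11.184 = 0.671 N acting down the slope.
Newton's second law for the box (up-slope positive): T − 16.580 − 0.671 = 2 a. For the hanging bucket (downward positive): 10 × 10 − T = 10 a.
Adding the two equations eliminates T: 82.749 = 12 a, so a = 6.8957 m/s².

6.90 m/s²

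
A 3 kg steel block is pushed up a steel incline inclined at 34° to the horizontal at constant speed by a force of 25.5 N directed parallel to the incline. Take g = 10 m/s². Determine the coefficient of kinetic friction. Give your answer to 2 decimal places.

At constant speed ΣF = 0 along the incline. The applied 25.5 N acts up the slope; the weight component mg sin 34° = 16.776 N and kinetic friction μN both act down the slope.
So 25.5 = 16.776 + μ × 24.871, giving μ = (25.5 − 16.776) / 24.871 = 0.3508.

0.35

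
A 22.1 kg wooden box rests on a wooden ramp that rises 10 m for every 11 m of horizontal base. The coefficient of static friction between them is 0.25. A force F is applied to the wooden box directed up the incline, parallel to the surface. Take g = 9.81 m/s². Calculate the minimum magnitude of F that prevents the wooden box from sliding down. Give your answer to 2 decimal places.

The normal force is N = mg cos 42.27° = 160.420 N. With F at its minimum the wooden box is on the verge of sliding down, so static friction is at its maximum μ_s N = 0.25 × 160.420 = 40.105 N and acts up the slope.
Equilibrium along the incline: F + μ_s N = mg sin 42.27°, so F = 145.836 − 40.105 = 105.731 N.

105.73 N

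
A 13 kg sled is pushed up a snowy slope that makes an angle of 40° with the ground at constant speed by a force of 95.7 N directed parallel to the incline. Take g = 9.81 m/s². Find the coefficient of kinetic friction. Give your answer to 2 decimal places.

0.14

At constant speed ΣF = 0 along the incline. The applied 95.7 N acts up the slope; the weight component mg sin 40° = 81.975 N and kinetic friction μN both act down the slope.
So 95.7 = 81.975 + μ × 97.694, giving μ = (95.7 − 81.975) / 97.694 = 0.1405.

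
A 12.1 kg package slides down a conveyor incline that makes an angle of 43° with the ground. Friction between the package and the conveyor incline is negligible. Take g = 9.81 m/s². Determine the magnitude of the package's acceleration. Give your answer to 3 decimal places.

6.690 m/s²

Resolving the weight along the incline: the component pulling the package down the slope is mg sin 43° = 12.1 × 9.81 × 0.6820 = 80.954 N, and the normal force is N = mg cos 43° = 12.1 × 9.81 × 0.7314 = 86.818 N.
With no friction the net force along the incline is 80.954 N, so a = g sin 43° = 80.954 / 12.1 = 6.6904 m/s².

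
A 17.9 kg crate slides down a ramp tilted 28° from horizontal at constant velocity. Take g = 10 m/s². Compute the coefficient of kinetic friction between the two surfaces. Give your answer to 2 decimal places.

0.53

At constant velocity the net force along the incline is zero: mg sin 28° = μ mg cos 28°.
So μ = tan 28° = 0.4695 / 0.8829 = 0.5318.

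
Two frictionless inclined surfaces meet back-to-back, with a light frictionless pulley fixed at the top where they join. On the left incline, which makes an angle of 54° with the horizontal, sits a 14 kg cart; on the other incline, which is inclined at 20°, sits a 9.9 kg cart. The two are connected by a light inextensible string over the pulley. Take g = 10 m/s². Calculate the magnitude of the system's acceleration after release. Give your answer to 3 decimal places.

3.322 m/s²

Resolve each weight along its own incline: the 14 kg mass has component 14 × 10 × sin 54° = 113.262 N down its slope, and the 9.9 kg mass has 9.9 × 10 × sin 20° = 33.860 N down its slope.
The 14 kg side's 113.262 N exceeds the other side's 33.860 N, so that mass slides down and the 9.9 kg mass slides up. Taking that direction as positive, Newton's second law for the whole system gives 113.262 − 33.860 = (14 + 9.9) a, so a = 79.402 / 23.9 = 3.3223 m/s².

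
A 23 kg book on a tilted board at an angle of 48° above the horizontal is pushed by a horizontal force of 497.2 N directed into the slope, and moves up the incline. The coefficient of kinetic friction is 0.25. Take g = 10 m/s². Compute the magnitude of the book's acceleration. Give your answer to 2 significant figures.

The horizontal push has components F cos 48° = 497.2 × 0.6691 = 332.677 N up the incline and F sin 48° = 497.2 × 0.7431 = 369.469 N pressing into the surface.
The normal force is therefore N = mg cos 48° + F sin 48° = 153.893 + 369.469 = 523.362 N, and kinetic friction down the slope is μN = 0.25 × 523.362 = 130.840 N.
Along the incline: F cos 48° − mg sin 48° − μN = ma, so 332.677 − 170.913 − 130.840 = 23 a, giving a = 1.3445 m/s².

1.3 m/s²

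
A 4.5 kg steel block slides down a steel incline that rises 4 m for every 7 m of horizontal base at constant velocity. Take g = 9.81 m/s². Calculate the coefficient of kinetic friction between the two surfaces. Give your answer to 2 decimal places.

At constant velocity the net force along the incline is zero: mg sin 29.74° = μ mg cos 29.74°.
So μ = tan 29.74° = 0.4961 / 0.8682 = 0.5714.

0.57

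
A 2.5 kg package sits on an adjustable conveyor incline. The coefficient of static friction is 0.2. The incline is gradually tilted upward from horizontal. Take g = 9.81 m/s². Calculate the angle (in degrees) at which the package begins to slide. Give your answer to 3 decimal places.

At the threshold of sliding, static friction is at its maximum μ_s N and exactly balances the weight component along the incline: mg sin θ = μ_s mg cos θ.
Hence tan θ = μ_s = 0.2, so θ = arctan(0.2) = 11.3099°.

11.310°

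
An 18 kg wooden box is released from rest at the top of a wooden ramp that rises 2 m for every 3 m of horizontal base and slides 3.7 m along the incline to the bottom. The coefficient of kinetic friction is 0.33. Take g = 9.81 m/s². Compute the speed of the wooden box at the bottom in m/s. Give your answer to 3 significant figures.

4.51 m/s

The weight component along the incline is mg sin 33.69° = 97.949 N and the normal force is N = mg cos 33.69° = 146.923 N.
Friction up the slope is f = μN = 0.33 × 146.923 = 48.485 N, so the net downslope force is 97.949 − 48.485 = 49.464 N and a = 49.464 / 18 = 2.7480 m/s².
Starting from rest over a distance of 3.7 m, v² = 2aL = 2 × 2.7480 × 3.7 = 20.3352, so v = 4.5095 m/s.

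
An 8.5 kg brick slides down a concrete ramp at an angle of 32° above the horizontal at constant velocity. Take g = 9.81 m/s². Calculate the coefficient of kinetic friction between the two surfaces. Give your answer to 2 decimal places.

0.62

At constant velocity the net force along the incline is zero: mg sin 32° = μ mg cos 32°.
So μ = tan 32° = 0.5299 / 0.8480 = 0.6249.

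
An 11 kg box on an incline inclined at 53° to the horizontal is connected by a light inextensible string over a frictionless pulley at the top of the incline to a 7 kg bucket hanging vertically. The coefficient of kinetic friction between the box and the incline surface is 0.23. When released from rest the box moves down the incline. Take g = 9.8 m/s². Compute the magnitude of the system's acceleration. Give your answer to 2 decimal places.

For the box on the incline: the weight component along the slope is m₁g sin 53° = 11 × 9.8 × 0.7986 = 86.089 N and the normal force is N = m₁g cos 53° = 64.876 N.
Kinetic friction opposes the box's motion down the incline: f = μN = 0.23 × 64.876 = 14.921 N acting up the slope.
Newton's second law for the box (down-slope positive): 86.089 − 14.921 − T = 11 a. For the hanging bucket (upward positive): T − 7 × 9.8 = 7 a.
Adding the two equations eliminates T: 2.568 = 18 a, so a = 0.1427 m/s².

0.14 m/s²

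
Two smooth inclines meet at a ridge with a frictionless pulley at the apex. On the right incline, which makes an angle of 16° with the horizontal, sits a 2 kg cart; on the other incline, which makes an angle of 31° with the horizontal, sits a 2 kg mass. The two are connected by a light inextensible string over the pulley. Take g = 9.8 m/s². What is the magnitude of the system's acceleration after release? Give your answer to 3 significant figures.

1.17 m/s²

Resolve each weight along its own incline: the 2 kg mass has component 2 × 9.8 × sin 16° = 5.402 N down its slope, and the 2 kg mass has 2 × 9.8 × sin 31° = 10.095 N down its slope.
The 2 kg side's 10.095 N exceeds the other side's 5.402 N, so that mass slides down and the 2 kg mass slides up. Taking that direction as positive, Newton's second law for the whole system gives 10.095 − 5.402 = (2 + 2) a, so a = 4.693 / 4 = 1.1732 m/s².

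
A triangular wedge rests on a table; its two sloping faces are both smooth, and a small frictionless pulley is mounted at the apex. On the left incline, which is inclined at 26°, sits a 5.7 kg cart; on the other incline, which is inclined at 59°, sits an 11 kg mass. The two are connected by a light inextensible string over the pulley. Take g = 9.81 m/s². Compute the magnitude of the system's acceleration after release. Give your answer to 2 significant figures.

Resolve each weight along its own incline: the 5.7 kg mass has component 5.7 × 9.81 × sin 26° = 24.512 N down its slope, and the 11 kg mass has 11 × 9.81 × sin 59° = 92.497 N down its slope.
The 11 kg side's 92.497 N exceeds the other side's 24.512 N, so that mass slides down and the 5.7 kg mass slides up. Taking that direction as positive, Newton's second law for the whole system gives 92.497 − 24.512 = (5.7 + 11) a, so a = 67.985 / 16.7 = 4.0710 m/s².

4.1 m/s²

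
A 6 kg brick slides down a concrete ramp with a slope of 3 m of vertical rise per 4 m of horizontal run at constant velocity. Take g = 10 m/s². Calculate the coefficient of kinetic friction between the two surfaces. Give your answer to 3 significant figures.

At constant velocity the net force along the incline is zero: mg sin 36.87° = μ mg cos 36.87°.
So μ = tan 36.87° = 0.6000 / 0.8000 = 0.7500.

0.750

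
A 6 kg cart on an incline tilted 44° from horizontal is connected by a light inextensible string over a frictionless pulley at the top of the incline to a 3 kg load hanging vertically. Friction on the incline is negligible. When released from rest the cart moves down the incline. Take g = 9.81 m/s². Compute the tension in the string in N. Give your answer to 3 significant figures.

For the cart on the incline: the weight component along the slope is m₁g sin 44° = 6 × 9.81 × 0.6947 = 40.890 N and the normal force is N = m₁g cos 44° = 42.340 N.
Newton's second law for the cart (down-slope positive): 40.890 − T = 6 a. For the hanging load (upward positive): T − 3 × 9.81 = 3 a.
Adding the two equations eliminates T: 11.460 = 9 a, so a = 1.2733 m/s².
Then from the hanging load's equation, T = 3 × (9.81 + 1.2733) = 33.250 N.

33.2 N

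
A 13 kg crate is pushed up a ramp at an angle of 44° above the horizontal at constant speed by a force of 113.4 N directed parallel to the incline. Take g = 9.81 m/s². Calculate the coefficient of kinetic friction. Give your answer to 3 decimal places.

0.270

At constant speed ΣF = 0 along the incline. The applied 113.4 N acts up the slope; the weight component mg sin 44° = 88.590 N and kinetic friction μN both act down the slope.
So 113.4 = 88.590 + μ × 91.737, giving μ = (113.4 − 88.590) / 91.737 = 0.2704.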